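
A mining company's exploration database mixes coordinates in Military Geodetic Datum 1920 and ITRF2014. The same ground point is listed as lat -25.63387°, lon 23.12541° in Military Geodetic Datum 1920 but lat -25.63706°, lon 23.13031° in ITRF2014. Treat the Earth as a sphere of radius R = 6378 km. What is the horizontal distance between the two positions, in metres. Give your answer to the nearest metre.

Δφ = -25.63706° − -25.63387° = -0.00319°; Δλ = 23.13031° − 23.12541° = +0.00490°.
1° along a meridian = πR/180 = 111317 m.
ΔN = Δφ × 111317 = -355.1 m; ΔE = Δλ × 111317 × cos(-25.63387°) = +0.00490 × 111317 × 0.901577 = 491.8 m.
Distance = √(ΔE² + ΔN²) = √(491.8² + (-355.1)²) = 606.6 m.

607 m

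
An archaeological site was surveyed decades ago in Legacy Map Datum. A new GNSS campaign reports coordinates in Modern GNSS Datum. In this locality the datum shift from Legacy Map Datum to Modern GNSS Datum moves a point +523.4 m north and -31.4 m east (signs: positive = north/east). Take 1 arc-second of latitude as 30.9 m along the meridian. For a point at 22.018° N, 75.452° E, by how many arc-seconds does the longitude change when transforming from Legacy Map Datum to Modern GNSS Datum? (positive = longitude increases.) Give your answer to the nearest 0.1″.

At latitude 22.018°, cos φ = 0.927066.
1″ of longitude at this latitude = 30.90 × cos φ = 28.6463 m, so Δλ = -31.4 / 28.6463 = -1.096″.

Δλ = -1.1″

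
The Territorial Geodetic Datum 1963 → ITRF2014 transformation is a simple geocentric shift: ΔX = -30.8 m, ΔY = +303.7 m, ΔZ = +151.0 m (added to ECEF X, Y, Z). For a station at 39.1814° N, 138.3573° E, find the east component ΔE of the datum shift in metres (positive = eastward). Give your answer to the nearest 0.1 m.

ΔE = -206.5 m

The local east axis at (φ, λ) is (−sin λ, cos λ, 0), so ΔE = −sin(138.3573°)·(-30.8) + cos(138.3573°)·303.7 = -206.49 m.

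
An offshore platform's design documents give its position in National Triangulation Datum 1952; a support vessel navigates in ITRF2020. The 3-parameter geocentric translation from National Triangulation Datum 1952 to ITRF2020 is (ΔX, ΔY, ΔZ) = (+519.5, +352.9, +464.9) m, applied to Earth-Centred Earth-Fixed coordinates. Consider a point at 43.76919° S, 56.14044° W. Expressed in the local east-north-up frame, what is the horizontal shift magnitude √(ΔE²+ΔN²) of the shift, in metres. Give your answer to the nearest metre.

711 m

At φ = -43.76919°, λ = -56.14044°: sin φ = -0.691755, cos φ = 0.722132, sin λ = -0.830406, cos λ = 0.557159.
ΔE = −sin λ·ΔX + cos λ·ΔY = −(-0.830406)·(519.5) + (0.557159)·(352.9) = 628.02 m.
ΔN = −sin φ cos λ·ΔX − sin φ sin λ·ΔY + cos φ·ΔZ = −(-0.691755)(0.557159)(519.5) − (-0.691755)(-0.830406)(352.9) + (0.722132)(464.9) = 333.22 m.
Horizontal magnitude = √(ΔE² + ΔN²) = √(628.02² + 333.22²) = 710.95 m.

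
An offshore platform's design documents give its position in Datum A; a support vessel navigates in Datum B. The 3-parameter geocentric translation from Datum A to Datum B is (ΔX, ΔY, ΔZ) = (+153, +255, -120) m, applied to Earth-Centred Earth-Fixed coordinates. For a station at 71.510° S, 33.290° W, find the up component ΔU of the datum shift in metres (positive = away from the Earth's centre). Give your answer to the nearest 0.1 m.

ΔU = 110.0 m

At φ = -71.510°, λ = -33.290°: sin φ = -0.948379, cos φ = 0.317139, sin λ = -0.548877, cos λ = 0.835903.
ΔU = cos φ cos λ·ΔX + cos φ sin λ·ΔY + sin φ·ΔZ = (0.317139)(0.835903)(153) + (0.317139)(-0.548877)(255) + (-0.948379)(-120) = 109.98 m.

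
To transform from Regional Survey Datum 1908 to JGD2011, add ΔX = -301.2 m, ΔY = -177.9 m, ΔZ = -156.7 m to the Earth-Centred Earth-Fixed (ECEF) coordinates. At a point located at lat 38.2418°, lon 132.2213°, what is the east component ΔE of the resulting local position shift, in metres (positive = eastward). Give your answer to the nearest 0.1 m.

The local east axis at (φ, λ) is (−sin λ, cos λ, 0), so ΔE = −sin(132.2213°)·(-301.2) + cos(132.2213°)·(-177.9) = 342.60 m.

ΔE = 342.6 m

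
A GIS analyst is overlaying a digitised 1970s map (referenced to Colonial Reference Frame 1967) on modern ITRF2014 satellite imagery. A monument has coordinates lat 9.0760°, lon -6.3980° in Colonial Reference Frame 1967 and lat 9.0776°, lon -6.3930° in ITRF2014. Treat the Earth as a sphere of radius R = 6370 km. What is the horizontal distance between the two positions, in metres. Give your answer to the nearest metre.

Δφ = 9.0776° − 9.0760° = +0.0016°; Δλ = -6.3930° − -6.3980° = +0.0050°.
1° along a meridian = πR/180 = 111177 m.
ΔN = Δφ × 111177 = 177.9 m; ΔE = Δλ × 111177 × cos(9.0760°) = +0.0050 × 111177 × 0.987480 = 548.9 m.
Distance = √(ΔE² + ΔN²) = √(548.9² + 177.9²) = 577.0 m.

577 m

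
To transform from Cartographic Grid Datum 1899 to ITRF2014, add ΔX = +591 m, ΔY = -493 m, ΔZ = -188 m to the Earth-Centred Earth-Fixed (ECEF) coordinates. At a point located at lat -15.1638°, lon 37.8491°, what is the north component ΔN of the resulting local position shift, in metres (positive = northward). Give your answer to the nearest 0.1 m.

ΔN = -138.5 m

The local north axis is (−sin φ cos λ, −sin φ sin λ, cos φ), giving ΔN = 122.072 − 79.127 − 181.454 = -138.51 m.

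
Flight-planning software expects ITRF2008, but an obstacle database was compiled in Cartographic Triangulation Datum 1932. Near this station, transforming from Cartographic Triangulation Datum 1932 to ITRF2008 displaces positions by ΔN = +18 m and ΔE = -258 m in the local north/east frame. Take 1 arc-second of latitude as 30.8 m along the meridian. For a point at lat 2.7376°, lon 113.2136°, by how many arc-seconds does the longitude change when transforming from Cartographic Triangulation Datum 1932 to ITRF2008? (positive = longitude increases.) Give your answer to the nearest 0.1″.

At latitude 2.7376°, cos φ = 0.998859.
1″ of longitude at this latitude = 30.80 × cos φ = 30.7648 m, so Δλ = -258.0 / 30.7648 = -8.386″.

Δλ = -8.4″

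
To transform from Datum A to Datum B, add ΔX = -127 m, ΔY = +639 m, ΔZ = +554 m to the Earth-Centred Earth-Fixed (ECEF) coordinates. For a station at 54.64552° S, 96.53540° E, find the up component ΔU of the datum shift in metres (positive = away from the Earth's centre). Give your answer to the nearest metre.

ΔU = -76 m

At φ = -54.64552°, λ = 96.53540°: sin φ = -0.815588, cos φ = 0.578633, sin λ = 0.993502, cos λ = -0.113817.
ΔU = cos φ cos λ·ΔX + cos φ sin λ·ΔY + sin φ·ΔZ = (0.578633)(-0.113817)(-127) + (0.578633)(0.993502)(639) + (-0.815588)(554) = -76.13 m.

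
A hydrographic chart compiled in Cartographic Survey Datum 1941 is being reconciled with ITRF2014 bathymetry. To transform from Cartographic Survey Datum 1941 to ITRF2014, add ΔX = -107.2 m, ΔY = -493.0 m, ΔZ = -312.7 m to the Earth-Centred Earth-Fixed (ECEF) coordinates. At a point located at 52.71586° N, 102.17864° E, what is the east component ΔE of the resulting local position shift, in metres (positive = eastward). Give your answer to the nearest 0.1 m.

ΔE = 208.8 m

The local east axis at (φ, λ) is (−sin λ, cos λ, 0), so ΔE = −sin(102.17864°)·(-107.2) + cos(102.17864°)·(-493.0) = 208.79 m.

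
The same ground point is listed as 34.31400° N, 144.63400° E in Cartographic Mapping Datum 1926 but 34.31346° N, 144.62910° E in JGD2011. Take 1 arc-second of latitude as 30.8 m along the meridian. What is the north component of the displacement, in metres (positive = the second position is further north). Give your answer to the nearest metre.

Δφ = 34.31346° − 34.31400° = -0.00054°; Δλ = 144.62910° − 144.63400° = -0.00490°.
1° of latitude = 3600 × 30.80 = 110880 m.
ΔN = Δφ × 110880 = -59.9 m; ΔE = Δλ × 110880 × cos(34.31400°) = -0.00490 × 110880 × 0.825961 = -448.8 m.

ΔN = -60 m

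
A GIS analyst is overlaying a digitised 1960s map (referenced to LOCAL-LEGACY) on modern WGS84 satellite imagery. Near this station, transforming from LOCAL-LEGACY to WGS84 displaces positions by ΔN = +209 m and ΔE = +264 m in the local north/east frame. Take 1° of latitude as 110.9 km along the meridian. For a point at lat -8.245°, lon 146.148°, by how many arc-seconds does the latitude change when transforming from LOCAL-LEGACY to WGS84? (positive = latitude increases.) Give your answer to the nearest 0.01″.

Δφ = 6.78″

1° of latitude = 110.9 km, so Δφ = 209.0 / 110900 = 0.0018846° = 6.784″.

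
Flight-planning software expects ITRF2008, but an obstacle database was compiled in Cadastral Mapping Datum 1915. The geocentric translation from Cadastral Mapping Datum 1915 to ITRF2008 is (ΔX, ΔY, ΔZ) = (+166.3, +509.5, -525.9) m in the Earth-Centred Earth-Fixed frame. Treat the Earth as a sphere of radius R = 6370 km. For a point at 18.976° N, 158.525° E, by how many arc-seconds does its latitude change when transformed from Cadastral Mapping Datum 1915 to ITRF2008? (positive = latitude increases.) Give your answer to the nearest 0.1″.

sin φ = 0.325172, cos φ = 0.945655, sin λ = 0.366095, cos λ = -0.930577.
North component: ΔN = −sin φ cos λ·ΔX − sin φ sin λ·ΔY + cos φ·ΔZ = −(0.325172)(-0.930577)(166.3) − (0.325172)(0.366095)(509.5) + (0.945655)(-525.9) = -507.65 m.
1° of latitude spans πR/180 = 111177 m, so Δφ = -507.65 / 111177 × 3600 = -16.438″.

Δφ = -16.4″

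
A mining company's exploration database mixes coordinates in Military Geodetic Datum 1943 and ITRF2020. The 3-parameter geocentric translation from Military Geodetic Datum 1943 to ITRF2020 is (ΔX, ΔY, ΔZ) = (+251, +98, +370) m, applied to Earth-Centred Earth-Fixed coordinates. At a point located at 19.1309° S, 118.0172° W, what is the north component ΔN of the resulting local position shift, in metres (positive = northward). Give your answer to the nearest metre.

ΔN = 283 m

At φ = -19.1309°, λ = -118.0172°: sin φ = -0.327727, cos φ = 0.944772, sin λ = -0.882807, cos λ = -0.469737.
ΔN = −sin φ cos λ·ΔX − sin φ sin λ·ΔY + cos φ·ΔZ = −(-0.327727)(-0.469737)(251) − (-0.327727)(-0.882807)(98) + (0.944772)(370) = 282.57 m.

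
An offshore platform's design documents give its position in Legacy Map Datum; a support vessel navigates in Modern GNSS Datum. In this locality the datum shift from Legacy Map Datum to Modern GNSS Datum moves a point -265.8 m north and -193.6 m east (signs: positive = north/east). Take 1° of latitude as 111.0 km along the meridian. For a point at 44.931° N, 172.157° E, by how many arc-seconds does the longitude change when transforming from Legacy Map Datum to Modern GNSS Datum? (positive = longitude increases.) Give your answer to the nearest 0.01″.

Δλ = -8.87″

At latitude 44.931°, cos φ = 0.707958.
1° of longitude at this latitude = 111.0 × cos φ = 78.58 km, so Δλ = -193.6 / 78583.3 = -0.0024636° = -8.869″.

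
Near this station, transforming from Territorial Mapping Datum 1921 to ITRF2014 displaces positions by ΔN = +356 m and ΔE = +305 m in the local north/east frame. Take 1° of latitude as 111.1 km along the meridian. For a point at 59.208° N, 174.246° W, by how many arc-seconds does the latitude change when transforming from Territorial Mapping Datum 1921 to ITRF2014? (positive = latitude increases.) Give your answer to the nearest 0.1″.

Δφ = 11.5″

1° of latitude = 111.1 km, so Δφ = 356.0 / 111100 = 0.0032043° = 11.536″.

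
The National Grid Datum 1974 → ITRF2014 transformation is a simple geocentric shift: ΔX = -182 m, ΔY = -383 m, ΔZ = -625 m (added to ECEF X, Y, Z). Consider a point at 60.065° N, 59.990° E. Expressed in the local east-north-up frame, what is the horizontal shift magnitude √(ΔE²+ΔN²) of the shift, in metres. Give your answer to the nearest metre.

At φ = 60.065°, λ = 59.990°: sin φ = 0.866592, cos φ = 0.499017, sin λ = 0.865938, cos λ = 0.500151.
ΔE = −sin λ·ΔX + cos λ·ΔY = −(0.865938)·(-182) + (0.500151)·(-383) = -33.96 m.
ΔN = −sin φ cos λ·ΔX − sin φ sin λ·ΔY + cos φ·ΔZ = −(0.866592)(0.500151)(-182) − (0.866592)(0.865938)(-383) + (0.499017)(-625) = 54.41 m.
Horizontal magnitude = √(ΔE² + ΔN²) = √((-33.96)² + 54.41²) = 64.13 m.

64 m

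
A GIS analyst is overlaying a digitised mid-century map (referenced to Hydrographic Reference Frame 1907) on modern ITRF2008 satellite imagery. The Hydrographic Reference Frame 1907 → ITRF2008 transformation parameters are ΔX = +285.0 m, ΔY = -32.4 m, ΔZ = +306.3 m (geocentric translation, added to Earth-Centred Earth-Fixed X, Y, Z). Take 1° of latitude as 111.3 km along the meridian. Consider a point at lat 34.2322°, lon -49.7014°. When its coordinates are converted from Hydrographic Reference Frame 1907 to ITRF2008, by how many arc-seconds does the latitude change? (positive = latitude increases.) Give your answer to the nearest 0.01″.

sin φ = 0.562548, cos φ = 0.826765, sin λ = -0.762684, cos λ = 0.646771.
North component: ΔN = −sin φ cos λ·ΔX − sin φ sin λ·ΔY + cos φ·ΔZ = −(0.562548)(0.646771)(285.0) − (0.562548)(-0.762684)(-32.4) + (0.826765)(306.3) = 135.64 m.
1° of latitude spans 111300 m, so Δφ = 135.64 / 111300 × 3600 = 4.387″.

Δφ = 4.39″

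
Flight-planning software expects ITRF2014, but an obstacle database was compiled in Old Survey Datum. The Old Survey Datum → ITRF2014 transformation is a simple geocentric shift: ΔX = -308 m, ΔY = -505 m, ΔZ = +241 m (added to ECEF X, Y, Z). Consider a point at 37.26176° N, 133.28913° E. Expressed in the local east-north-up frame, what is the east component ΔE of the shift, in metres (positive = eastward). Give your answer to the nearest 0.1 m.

ΔE = 570.5 m

The local east axis at (φ, λ) is (−sin λ, cos λ, 0), so ΔE = −sin(133.28913°)·(-308) + cos(133.28913°)·(-505) = 570.46 m.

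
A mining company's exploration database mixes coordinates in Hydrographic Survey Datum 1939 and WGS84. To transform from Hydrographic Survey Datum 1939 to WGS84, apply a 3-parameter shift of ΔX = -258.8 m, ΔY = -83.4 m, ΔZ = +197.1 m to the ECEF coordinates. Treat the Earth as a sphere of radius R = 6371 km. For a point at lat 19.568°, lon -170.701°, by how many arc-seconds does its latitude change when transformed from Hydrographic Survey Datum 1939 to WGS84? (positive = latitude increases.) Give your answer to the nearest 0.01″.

Δφ = 3.10″

sin φ = 0.334925, cos φ = 0.942245, sin λ = -0.161587, cos λ = -0.986859.
North component: ΔN = −sin φ cos λ·ΔX − sin φ sin λ·ΔY + cos φ·ΔZ = −(0.334925)(-0.986859)(-258.8) − (0.334925)(-0.161587)(-83.4) + (0.942245)(197.1) = 95.66 m.
1° of latitude spans πR/180 = 111195 m, so Δφ = 95.66 / 111195 × 3600 = 3.097″.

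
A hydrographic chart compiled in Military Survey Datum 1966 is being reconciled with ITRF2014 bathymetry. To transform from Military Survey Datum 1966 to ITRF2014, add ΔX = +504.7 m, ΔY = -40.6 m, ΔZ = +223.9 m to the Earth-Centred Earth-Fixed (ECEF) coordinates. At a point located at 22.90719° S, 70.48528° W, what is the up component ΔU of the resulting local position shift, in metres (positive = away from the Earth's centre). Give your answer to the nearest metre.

ΔU = 103 m

The local up (radial) axis is (cos φ cos λ, cos φ sin λ, sin φ), giving ΔU = 155.299 + 35.250 − 87.151 = 103.40 m.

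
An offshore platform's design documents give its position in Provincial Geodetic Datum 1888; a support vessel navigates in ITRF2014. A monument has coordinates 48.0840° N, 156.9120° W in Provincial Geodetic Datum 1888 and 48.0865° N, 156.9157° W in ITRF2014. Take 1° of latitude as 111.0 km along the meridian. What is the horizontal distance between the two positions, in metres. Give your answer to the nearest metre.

Δφ = 48.0865° − 48.0840° = +0.0025°; Δλ = -156.9157° − -156.9120° = -0.0037°.
ΔN = Δφ × 111000 = 277.5 m; ΔE = Δλ × 111000 × cos(48.0840°) = -0.0037 × 111000 × 0.668040 = -274.4 m.
Distance = √(ΔE² + ΔN²) = √((-274.4)² + 277.5²) = 390.2 m.

390 m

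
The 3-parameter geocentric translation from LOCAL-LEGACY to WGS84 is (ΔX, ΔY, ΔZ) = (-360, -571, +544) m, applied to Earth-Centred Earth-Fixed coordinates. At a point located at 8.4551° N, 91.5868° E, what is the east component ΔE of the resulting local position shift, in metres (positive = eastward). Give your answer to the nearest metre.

ΔE = 376 m

At φ = 8.4551°, λ = 91.5868°: sin φ = 0.147034, cos φ = 0.989131, sin λ = 0.999617, cos λ = -0.027691.
ΔE = −sin λ·ΔX + cos λ·ΔY = −(0.999617)·(-360) + (-0.027691)·(-571) = 375.67 m.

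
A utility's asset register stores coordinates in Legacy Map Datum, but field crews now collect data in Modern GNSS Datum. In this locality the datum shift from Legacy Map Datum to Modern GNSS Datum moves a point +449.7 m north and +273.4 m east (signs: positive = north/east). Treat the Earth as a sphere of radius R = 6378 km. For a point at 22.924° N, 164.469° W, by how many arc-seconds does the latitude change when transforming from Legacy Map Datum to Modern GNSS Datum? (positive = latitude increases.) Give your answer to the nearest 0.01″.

On a sphere of radius R, 1 rad of latitude = R, so Δφ = ΔN / R = 449.7 / 6378000 = 7.0508e-05 rad = 14.543″.

Δφ = 14.54″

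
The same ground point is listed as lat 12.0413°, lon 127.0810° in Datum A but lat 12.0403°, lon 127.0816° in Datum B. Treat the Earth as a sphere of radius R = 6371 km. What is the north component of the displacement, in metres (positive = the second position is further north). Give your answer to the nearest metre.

Δφ = 12.0403° − 12.0413° = -0.0010°; Δλ = 127.0816° − 127.0810° = +0.0006°.
1° along a meridian = πR/180 = 111195 m.
ΔN = Δφ × 111195 = -111.2 m; ΔE = Δλ × 111195 × cos(12.0413°) = +0.0006 × 111195 × 0.977997 = 65.2 m.

ΔN = -111 m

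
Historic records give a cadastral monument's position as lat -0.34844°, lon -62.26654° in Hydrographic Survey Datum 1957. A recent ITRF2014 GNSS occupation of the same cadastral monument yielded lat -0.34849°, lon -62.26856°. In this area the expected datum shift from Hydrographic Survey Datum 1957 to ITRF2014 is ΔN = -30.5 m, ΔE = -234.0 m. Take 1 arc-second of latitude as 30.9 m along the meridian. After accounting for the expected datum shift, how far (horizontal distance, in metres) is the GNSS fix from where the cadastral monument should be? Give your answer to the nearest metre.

27 m

Observed coordinate differences: Δφ = -0.00005°, Δλ = -0.00202°.
Converting to metres (1° lat = 111240 m, cos φ = 0.999982): observed ΔN = -5.6 m, observed ΔE = -224.7 m.
Subtracting the expected shift leaves a residual of -5.6 − (-30.5) = 24.9 m north and -224.7 − (-234.0) = 9.3 m east.
Residual distance = √(24.9² + 9.3²) = 26.6 m.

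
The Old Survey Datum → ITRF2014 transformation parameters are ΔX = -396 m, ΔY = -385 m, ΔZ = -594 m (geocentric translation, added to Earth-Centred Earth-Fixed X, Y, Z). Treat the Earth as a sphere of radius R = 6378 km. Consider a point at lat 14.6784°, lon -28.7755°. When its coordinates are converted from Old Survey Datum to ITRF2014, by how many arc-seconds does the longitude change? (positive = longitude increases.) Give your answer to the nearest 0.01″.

sin φ = 0.253393, cos φ = 0.967363, sin λ = -0.481379, cos λ = 0.876513.
East component: ΔE = −sin λ·ΔX + cos λ·ΔY = −(-0.481379)(-396) + (0.876513)(-385) = -528.08 m.
1° of latitude spans πR/180 = 111317 m; at latitude φ, 1° of longitude spans that × cos φ = 107684.1 m, so Δλ = -528.08 / 107684.1 × 3600 = -17.654″.

Δλ = -17.65″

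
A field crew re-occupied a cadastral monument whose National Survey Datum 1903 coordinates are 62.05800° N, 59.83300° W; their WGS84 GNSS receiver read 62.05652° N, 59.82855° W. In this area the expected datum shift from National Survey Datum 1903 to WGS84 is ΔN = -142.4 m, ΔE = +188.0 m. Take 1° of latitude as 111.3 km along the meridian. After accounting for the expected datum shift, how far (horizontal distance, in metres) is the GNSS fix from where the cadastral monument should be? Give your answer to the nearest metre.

Observed coordinate differences: Δφ = -0.00148°, Δλ = +0.00445°.
Converting to metres (1° lat = 111300 m, cos φ = 0.468578): observed ΔN = -164.7 m, observed ΔE = 232.1 m.
Subtracting the expected shift leaves a residual of -164.7 − (-142.4) = -22.3 m north and 232.1 − (188.0) = 44.1 m east.
Residual distance = √((-22.3)² + 44.1²) = 49.4 m.

49 m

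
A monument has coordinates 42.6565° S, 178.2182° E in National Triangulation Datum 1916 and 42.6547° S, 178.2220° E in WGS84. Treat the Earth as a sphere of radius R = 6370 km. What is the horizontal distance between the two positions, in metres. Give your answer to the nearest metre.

Δφ = -42.6547° − -42.6565° = +0.0018°; Δλ = 178.2220° − 178.2182° = +0.0038°.
1° along a meridian = πR/180 = 111177 m.
ΔN = Δφ × 111177 = 200.1 m; ΔE = Δλ × 111177 × cos(-42.6565°) = +0.0038 × 111177 × 0.735429 = 310.7 m.
Distance = √(ΔE² + ΔN²) = √(310.7² + 200.1²) = 369.6 m.

370 m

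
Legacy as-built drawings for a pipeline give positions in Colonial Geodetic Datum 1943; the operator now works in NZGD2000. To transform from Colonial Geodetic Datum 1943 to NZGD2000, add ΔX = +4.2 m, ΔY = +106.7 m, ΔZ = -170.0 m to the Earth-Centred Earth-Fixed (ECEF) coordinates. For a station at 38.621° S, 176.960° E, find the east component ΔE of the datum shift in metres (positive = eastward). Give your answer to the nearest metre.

The local east axis at (φ, λ) is (−sin λ, cos λ, 0), so ΔE = −sin(176.960°)·4.2 + cos(176.960°)·106.7 = -106.77 m.

ΔE = -107 m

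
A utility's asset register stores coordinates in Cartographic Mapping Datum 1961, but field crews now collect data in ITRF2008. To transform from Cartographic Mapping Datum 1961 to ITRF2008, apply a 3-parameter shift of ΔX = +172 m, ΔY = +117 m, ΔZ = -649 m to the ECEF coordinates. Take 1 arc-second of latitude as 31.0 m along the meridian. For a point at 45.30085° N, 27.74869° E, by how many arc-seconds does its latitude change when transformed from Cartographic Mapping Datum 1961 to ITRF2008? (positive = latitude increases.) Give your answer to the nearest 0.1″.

sin φ = 0.710810, cos φ = 0.703384, sin λ = 0.465594, cos λ = 0.884998.
North component: ΔN = −sin φ cos λ·ΔX − sin φ sin λ·ΔY + cos φ·ΔZ = −(0.710810)(0.884998)(172) − (0.710810)(0.465594)(117) + (0.703384)(-649) = -603.42 m.
1° of latitude spans 3600 × 31.00 = 111600 m, so Δφ = -603.42 / 111600 × 3600 = -19.465″.

Δφ = -19.5″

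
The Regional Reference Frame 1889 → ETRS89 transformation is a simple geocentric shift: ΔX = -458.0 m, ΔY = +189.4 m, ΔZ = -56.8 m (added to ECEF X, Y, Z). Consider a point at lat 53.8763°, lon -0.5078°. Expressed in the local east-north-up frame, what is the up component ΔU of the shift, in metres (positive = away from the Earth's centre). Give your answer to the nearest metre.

At φ = 53.8763°, λ = -0.5078°: sin φ = 0.807746, cos φ = 0.589531, sin λ = -0.008863, cos λ = 0.999961.
ΔU = cos φ cos λ·ΔX + cos φ sin λ·ΔY + sin φ·ΔZ = (0.589531)(0.999961)(-458.0) + (0.589531)(-0.008863)(189.4) + (0.807746)(-56.8) = -316.86 m.

ΔU = -317 m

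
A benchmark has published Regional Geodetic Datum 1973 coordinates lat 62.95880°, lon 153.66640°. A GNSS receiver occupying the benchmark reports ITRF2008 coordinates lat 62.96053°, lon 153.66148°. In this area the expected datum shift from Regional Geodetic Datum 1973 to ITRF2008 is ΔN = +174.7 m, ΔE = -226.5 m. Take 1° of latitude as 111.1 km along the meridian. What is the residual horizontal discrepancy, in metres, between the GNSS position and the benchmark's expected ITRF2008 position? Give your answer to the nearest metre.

28 m

Observed coordinate differences: Δφ = +0.00173°, Δλ = -0.00492°.
Converting to metres (1° lat = 111100 m, cos φ = 0.454631): observed ΔN = 192.2 m, observed ΔE = -248.5 m.
Subtracting the expected shift leaves a residual of 192.2 − (174.7) = 17.5 m north and -248.5 − (-226.5) = -22.0 m east.
Residual distance = √(17.5² + (-22.0)²) = 28.1 m.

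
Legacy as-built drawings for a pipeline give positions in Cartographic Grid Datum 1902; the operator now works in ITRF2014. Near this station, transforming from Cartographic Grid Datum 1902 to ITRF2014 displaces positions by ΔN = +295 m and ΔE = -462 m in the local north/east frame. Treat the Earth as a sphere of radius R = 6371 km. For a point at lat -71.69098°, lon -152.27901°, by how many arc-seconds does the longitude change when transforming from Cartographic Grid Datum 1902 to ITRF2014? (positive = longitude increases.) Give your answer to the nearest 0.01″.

Δλ = -47.61″

At latitude -71.69098°, cos φ = 0.314142.
One radian of longitude at latitude φ spans R cos φ, so Δλ = ΔE / (R cos φ) = -462.0 / (6371000 × 0.314142) = -2.3084e-04 rad = -47.614″.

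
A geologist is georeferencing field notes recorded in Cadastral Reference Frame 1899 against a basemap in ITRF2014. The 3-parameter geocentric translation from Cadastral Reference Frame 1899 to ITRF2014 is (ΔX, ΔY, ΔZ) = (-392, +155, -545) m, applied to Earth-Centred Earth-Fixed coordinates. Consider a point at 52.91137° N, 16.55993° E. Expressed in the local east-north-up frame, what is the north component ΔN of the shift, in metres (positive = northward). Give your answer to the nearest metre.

ΔN = -64 m

At φ = 52.91137°, λ = 16.55993°: sin φ = 0.797704, cos φ = 0.603050, sin λ = 0.285018, cos λ = 0.958522.
ΔN = −sin φ cos λ·ΔX − sin φ sin λ·ΔY + cos φ·ΔZ = −(0.797704)(0.958522)(-392) − (0.797704)(0.285018)(155) + (0.603050)(-545) = -64.17 m.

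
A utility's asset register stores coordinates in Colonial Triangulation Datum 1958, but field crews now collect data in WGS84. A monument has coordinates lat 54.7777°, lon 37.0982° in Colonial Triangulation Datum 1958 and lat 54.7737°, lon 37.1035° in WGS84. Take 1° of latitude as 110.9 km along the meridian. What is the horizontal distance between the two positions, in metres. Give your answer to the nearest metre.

558 m

Δφ = 54.7737° − 54.7777° = -0.0040°; Δλ = 37.1035° − 37.0982° = +0.0053°.
ΔN = Δφ × 110900 = -443.6 m; ΔE = Δλ × 110900 × cos(54.7777°) = +0.0053 × 110900 × 0.576750 = 339.0 m.
Distance = √(ΔE² + ΔN²) = √(339.0² + (-443.6)²) = 558.3 m.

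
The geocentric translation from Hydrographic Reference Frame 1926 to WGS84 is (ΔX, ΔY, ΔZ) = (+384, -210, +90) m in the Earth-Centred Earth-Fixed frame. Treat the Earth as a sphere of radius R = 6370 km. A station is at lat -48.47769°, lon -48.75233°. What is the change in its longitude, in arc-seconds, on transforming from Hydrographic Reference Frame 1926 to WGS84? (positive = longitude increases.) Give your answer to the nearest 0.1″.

Δλ = 7.3″

sin φ = -0.748698, cos φ = 0.662912, sin λ = -0.751867, cos λ = 0.659315.
East component: ΔE = −sin λ·ΔX + cos λ·ΔY = −(-0.751867)(384) + (0.659315)(-210) = 150.26 m.
1° of latitude spans πR/180 = 111177 m; at latitude φ, 1° of longitude spans that × cos φ = 73700.8 m, so Δλ = 150.26 / 73700.8 × 3600 = 7.340″.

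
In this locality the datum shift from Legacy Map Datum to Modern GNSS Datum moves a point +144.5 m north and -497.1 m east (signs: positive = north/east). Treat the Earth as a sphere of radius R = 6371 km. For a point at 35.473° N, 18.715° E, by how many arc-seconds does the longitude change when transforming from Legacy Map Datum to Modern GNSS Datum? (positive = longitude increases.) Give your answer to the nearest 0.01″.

At latitude 35.473°, cos φ = 0.814389.
One radian of longitude at latitude φ spans R cos φ, so Δλ = ΔE / (R cos φ) = -497.1 / (6371000 × 0.814389) = -9.5809e-05 rad = -19.762″.

Δλ = -19.76″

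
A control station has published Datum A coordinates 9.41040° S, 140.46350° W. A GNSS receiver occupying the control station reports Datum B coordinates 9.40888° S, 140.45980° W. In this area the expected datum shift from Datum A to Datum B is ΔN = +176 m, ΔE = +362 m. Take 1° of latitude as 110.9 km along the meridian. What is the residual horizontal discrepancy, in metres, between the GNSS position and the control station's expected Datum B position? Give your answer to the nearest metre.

Observed coordinate differences: Δφ = +0.00152°, Δλ = +0.00370°.
Converting to metres (1° lat = 110900 m, cos φ = 0.986542): observed ΔN = 168.6 m, observed ΔE = 404.8 m.
Subtracting the expected shift leaves a residual of 168.6 − (176) = -7.4 m north and 404.8 − (362) = 42.8 m east.
Residual distance = √((-7.4)² + 42.8²) = 43.4 m.

43 m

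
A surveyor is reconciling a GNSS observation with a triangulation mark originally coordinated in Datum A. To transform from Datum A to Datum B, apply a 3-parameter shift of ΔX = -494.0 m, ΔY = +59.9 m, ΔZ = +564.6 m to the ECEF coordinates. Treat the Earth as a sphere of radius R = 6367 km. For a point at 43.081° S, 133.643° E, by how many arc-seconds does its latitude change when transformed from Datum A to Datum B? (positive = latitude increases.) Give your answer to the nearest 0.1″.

sin φ = -0.683032, cos φ = 0.730389, sin λ = 0.723654, cos λ = -0.690163.
North component: ΔN = −sin φ cos λ·ΔX − sin φ sin λ·ΔY + cos φ·ΔZ = −(-0.683032)(-0.690163)(-494.0) − (-0.683032)(0.723654)(59.9) + (0.730389)(564.6) = 674.86 m.
1° of latitude spans πR/180 = 111125 m, so Δφ = 674.86 / 111125 × 3600 = 21.863″.

Δφ = 21.9″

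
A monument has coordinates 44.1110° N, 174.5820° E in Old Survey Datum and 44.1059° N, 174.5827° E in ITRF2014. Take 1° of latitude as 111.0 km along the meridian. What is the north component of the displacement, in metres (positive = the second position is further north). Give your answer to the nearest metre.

ΔN = -566 m

Δφ = 44.1059° − 44.1110° = -0.0051°; Δλ = 174.5827° − 174.5820° = +0.0007°.
ΔN = Δφ × 111000 = -566.1 m; ΔE = Δλ × 111000 × cos(44.1110°) = +0.0007 × 111000 × 0.717993 = 55.8 m.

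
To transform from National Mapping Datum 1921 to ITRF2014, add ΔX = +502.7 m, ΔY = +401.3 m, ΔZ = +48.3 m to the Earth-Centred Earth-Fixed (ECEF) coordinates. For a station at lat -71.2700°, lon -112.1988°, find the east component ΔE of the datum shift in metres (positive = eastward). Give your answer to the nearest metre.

At φ = -71.2700°, λ = -112.1988°: sin φ = -0.947042, cos φ = 0.321109, sin λ = -0.925878, cos λ = -0.377821.
ΔE = −sin λ·ΔX + cos λ·ΔY = −(-0.925878)·(502.7) + (-0.377821)·(401.3) = 313.82 m.

ΔE = 314 m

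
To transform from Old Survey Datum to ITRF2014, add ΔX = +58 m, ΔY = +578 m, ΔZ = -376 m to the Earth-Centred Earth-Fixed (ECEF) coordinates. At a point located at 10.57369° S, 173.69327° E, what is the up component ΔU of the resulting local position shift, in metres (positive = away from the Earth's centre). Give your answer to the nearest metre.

ΔU = 75 m

The local up (radial) axis is (cos φ cos λ, cos φ sin λ, sin φ), giving ΔU = -56.670 + 62.416 + 68.996 = 74.74 m.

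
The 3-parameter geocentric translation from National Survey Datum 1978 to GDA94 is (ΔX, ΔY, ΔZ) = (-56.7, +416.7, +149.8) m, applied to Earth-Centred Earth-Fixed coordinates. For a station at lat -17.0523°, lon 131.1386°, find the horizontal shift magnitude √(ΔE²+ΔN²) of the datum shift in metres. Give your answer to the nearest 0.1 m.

The local east axis at (φ, λ) is (−sin λ, cos λ, 0), so ΔE = −sin(131.1386°)·(-56.7) + cos(131.1386°)·416.7 = -231.44 m.
The local north axis is (−sin φ cos λ, −sin φ sin λ, cos φ), giving ΔN = 10.939 + 92.028 + 143.214 = 246.18 m.
Horizontal magnitude = √(ΔE² + ΔN²) = √((-231.44)² + 246.18²) = 337.89 m.

337.9 m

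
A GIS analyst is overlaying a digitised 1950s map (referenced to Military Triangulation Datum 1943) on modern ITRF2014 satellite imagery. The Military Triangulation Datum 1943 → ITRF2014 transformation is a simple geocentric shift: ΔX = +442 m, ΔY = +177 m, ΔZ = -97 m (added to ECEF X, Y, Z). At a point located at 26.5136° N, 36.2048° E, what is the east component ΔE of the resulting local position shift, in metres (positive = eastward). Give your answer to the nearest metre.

ΔE = -118 m

At φ = 26.5136°, λ = 36.2048°: sin φ = 0.446410, cos φ = 0.894828, sin λ = 0.590673, cos λ = 0.806911.
ΔE = −sin λ·ΔX + cos λ·ΔY = −(0.590673)·(442) + (0.806911)·(177) = -118.25 m.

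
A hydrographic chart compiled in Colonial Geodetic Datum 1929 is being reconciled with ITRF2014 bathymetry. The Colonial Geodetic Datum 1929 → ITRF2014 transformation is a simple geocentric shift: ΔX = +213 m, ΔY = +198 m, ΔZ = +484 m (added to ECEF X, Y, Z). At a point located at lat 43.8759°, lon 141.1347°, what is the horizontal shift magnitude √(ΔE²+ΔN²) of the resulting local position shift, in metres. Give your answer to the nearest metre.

At φ = 43.8759°, λ = 141.1347°: sin φ = 0.693099, cos φ = 0.720843, sin λ = 0.627492, cos λ = -0.778623.
ΔE = −sin λ·ΔX + cos λ·ΔY = −(0.627492)·(213) + (-0.778623)·(198) = -287.82 m.
ΔN = −sin φ cos λ·ΔX − sin φ sin λ·ΔY + cos φ·ΔZ = −(0.693099)(-0.778623)(213) − (0.693099)(0.627492)(198) + (0.720843)(484) = 377.72 m.
Horizontal magnitude = √(ΔE² + ΔN²) = √((-287.82)² + 377.72²) = 474.89 m.

475 m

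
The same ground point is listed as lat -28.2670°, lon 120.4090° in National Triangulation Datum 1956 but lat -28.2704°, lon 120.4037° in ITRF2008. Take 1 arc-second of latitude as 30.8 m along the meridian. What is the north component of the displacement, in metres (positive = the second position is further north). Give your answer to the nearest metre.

ΔN = -377 m

Δφ = -28.2704° − -28.2670° = -0.0034°; Δλ = 120.4037° − 120.4090° = -0.0053°.
1° of latitude = 3600 × 30.80 = 110880 m.
ΔN = Δφ × 110880 = -377.0 m; ΔE = Δλ × 110880 × cos(-28.2670°) = -0.0053 × 110880 × 0.880750 = -517.6 m.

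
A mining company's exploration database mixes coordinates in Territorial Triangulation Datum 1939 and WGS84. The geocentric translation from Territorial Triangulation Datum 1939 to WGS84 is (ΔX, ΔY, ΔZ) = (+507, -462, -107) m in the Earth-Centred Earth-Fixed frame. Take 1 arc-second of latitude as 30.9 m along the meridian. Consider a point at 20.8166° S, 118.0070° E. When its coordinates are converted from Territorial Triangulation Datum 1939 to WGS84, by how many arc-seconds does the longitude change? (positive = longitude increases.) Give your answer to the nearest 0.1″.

Δλ = -8.0″

sin φ = -0.355378, cos φ = 0.934723, sin λ = 0.882890, cos λ = -0.469579.
East component: ΔE = −sin λ·ΔX + cos λ·ΔY = −(0.882890)(507) + (-0.469579)(-462) = -230.68 m.
1° of latitude spans 3600 × 30.90 = 111240 m; at latitude φ, 1° of longitude spans that × cos φ = 103978.6 m, so Δλ = -230.68 / 103978.6 × 3600 = -7.987″.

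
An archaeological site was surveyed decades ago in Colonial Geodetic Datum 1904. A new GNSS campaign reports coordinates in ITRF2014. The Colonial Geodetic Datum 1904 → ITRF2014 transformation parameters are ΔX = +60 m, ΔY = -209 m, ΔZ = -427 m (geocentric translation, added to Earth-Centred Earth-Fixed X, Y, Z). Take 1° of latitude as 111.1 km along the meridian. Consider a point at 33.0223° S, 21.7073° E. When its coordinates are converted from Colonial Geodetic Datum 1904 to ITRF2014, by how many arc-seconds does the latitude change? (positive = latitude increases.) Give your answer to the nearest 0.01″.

sin φ = -0.544965, cos φ = 0.838459, sin λ = 0.369865, cos λ = 0.929085.
North component: ΔN = −sin φ cos λ·ΔX − sin φ sin λ·ΔY + cos φ·ΔZ = −(-0.544965)(0.929085)(60) − (-0.544965)(0.369865)(-209) + (0.838459)(-427) = -369.77 m.
1° of latitude spans 111100 m, so Δφ = -369.77 / 111100 × 3600 = -11.982″.

Δφ = -11.98″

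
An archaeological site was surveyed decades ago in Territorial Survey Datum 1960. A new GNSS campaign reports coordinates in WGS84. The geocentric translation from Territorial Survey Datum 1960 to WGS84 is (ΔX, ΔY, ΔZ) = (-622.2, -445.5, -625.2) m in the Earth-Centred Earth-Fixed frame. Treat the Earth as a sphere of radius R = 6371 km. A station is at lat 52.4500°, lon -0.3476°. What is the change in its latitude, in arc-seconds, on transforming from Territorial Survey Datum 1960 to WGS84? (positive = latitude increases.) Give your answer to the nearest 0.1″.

Δφ = 3.6″

sin φ = 0.792822, cos φ = 0.609454, sin λ = -0.006067, cos λ = 0.999982.
North component: ΔN = −sin φ cos λ·ΔX − sin φ sin λ·ΔY + cos φ·ΔZ = −(0.792822)(0.999982)(-622.2) − (0.792822)(-0.006067)(-445.5) + (0.609454)(-625.2) = 110.11 m.
1° of latitude spans πR/180 = 111195 m, so Δφ = 110.11 / 111195 × 3600 = 3.565″.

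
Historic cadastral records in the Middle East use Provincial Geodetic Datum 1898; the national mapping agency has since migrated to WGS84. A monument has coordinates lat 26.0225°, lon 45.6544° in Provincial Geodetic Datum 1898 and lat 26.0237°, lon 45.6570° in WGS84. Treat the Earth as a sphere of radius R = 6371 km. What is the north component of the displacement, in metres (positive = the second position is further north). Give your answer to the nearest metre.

Δφ = 26.0237° − 26.0225° = +0.0012°; Δλ = 45.6570° − 45.6544° = +0.0026°.
1° along a meridian = πR/180 = 111195 m.
ΔN = Δφ × 111195 = 133.4 m; ΔE = Δλ × 111195 × cos(26.0225°) = +0.0026 × 111195 × 0.898622 = 259.8 m.

ΔN = 133 m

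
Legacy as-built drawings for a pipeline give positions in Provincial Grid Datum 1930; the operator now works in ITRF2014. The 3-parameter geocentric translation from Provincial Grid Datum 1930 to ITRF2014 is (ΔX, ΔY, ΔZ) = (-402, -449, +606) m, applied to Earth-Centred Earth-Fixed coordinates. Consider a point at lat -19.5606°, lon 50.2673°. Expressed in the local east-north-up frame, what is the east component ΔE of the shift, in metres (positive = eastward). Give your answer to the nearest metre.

ΔE = 22 m

The local east axis at (φ, λ) is (−sin λ, cos λ, 0), so ΔE = −sin(50.2673°)·(-402) + cos(50.2673°)·(-449) = 22.15 m.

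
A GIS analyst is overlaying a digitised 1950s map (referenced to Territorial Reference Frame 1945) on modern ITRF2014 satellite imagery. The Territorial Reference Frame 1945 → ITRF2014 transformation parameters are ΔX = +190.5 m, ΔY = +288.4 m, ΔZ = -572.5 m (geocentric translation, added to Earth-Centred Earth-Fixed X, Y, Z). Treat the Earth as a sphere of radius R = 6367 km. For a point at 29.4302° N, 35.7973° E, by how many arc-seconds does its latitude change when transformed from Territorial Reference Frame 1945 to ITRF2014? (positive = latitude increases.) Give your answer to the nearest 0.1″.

Δφ = -21.3″

sin φ = 0.491363, cos φ = 0.870955, sin λ = 0.584919, cos λ = 0.811091.
North component: ΔN = −sin φ cos λ·ΔX − sin φ sin λ·ΔY + cos φ·ΔZ = −(0.491363)(0.811091)(190.5) − (0.491363)(0.584919)(288.4) + (0.870955)(-572.5) = -657.43 m.
1° of latitude spans πR/180 = 111125 m, so Δφ = -657.43 / 111125 × 3600 = -21.298″.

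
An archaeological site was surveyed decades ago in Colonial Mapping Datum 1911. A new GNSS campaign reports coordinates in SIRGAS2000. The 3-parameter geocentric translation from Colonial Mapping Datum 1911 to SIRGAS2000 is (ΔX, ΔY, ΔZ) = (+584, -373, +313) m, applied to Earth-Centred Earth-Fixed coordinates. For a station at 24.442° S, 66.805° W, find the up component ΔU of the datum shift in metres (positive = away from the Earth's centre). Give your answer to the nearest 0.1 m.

ΔU = 392.0 m

At φ = -24.442°, λ = -66.805°: sin φ = -0.413772, cos φ = 0.910381, sin λ = -0.919170, cos λ = 0.393862.
ΔU = cos φ cos λ·ΔX + cos φ sin λ·ΔY + sin φ·ΔZ = (0.910381)(0.393862)(584) + (0.910381)(-0.919170)(-373) + (-0.413772)(313) = 392.02 m.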